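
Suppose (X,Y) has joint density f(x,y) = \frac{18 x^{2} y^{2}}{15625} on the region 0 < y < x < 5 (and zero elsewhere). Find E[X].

f_X(x) = ∫_0^x \frac{18 x^{2} y^{2}}{15625} dy = \frac{6 x^{5}}{15625}
E[X] = ∫_0^5 x × (\frac{6 x^{5}}{15625}) dx = \frac{30}{7}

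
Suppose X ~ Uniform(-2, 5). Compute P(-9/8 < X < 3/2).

P(-9/8 < X < 3/2) = ∫_{-9/8}^{3/2} f(x) dx
where f(x) = \frac{1}{7}
= \frac{3}{8}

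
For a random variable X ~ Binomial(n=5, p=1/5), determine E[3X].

For X ~ Binomial(n=5, p=1/5):
E[X] = 1
E[3X] = 3 × E[X] + 0 = 3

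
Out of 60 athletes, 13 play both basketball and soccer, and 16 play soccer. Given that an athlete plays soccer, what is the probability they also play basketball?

P(A ∩ B) = 13/60
P(B) = 16/60 = 4/15
P(A|B) = P(A ∩ B) / P(B) = (13/60) / (4/15) = 13/16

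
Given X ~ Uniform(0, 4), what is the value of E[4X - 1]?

For X ~ Uniform(0, 4):
E[X] = 2
E[4X - 1] = 4 × E[X] - 1 = 7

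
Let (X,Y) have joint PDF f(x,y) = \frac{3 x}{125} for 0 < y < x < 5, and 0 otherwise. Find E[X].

f_X(x) = ∫_0^x \frac{3 x}{125} dy = \frac{3 x^{2}}{125}
E[X] = ∫_0^5 x × (\frac{3 x^{2}}{125}) dx = \frac{15}{4}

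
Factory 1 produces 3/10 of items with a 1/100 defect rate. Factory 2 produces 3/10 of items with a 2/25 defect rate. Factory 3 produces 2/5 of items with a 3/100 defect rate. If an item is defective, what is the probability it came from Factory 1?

Using Bayes' theorem:
P(F1) = 3/10, P(D|F1) = 1/100
P(F2) = 3/10, P(D|F2) = 2/25
P(F3) = 2/5, P(D|F3) = 3/100
P(D) = P(D|F1)P(F1) + P(D|F2)P(F2) + P(D|F3)P(F3)
     = \frac{39}{1000}
P(F1|D) = P(D|F1)P(F1) / P(D)
= \frac{1}{13}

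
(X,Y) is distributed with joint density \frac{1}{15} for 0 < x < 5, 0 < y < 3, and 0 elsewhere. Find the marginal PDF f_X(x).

f_X(x) = ∫_0^3 f(x,y) dy
= ∫_0^3 \frac{1}{15} dy
= \frac{1}{5} for 0 < x < 5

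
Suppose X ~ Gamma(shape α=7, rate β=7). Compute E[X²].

Using the identity E[X²] = Var(X) + (E[X])²:
E[X] = 1
Var(X) = \frac{1}{7}
E[X²] = \frac{1}{7} + (1)²
= \frac{8}{7}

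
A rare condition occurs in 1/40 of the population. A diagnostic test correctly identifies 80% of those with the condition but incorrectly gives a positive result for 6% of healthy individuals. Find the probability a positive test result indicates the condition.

Let D = the rare event, + = positive/flagged.
P(D) = 1/40
P(+|D) = 80/100 = 4/5
P(+|D') = 6/100 = 3/50
P(+) = P(+|D)P(D) + P(+|D')P(D')
     = \frac{4}{5} × \frac{1}{40} + \frac{3}{50} × \frac{39}{40}
     = \frac{157}{2000}
P(D|+) = P(+|D)P(D)/P(+) = \frac{40}{157}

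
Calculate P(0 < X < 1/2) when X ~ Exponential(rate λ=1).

P(0 < X < 1/2) = ∫_{0}^{1/2} f(x) dx
where f(x) = e^{- x}
= 1 - e^{- \frac{1}{2}}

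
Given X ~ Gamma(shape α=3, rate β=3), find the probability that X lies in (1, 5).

P(1 < X < 5) = ∫_{1}^{5} f(x) dx
where f(x) = \frac{27 x^{2} e^{- 3 x}}{2}
= \frac{-257 + 17 e^{12}}{2 e^{15}}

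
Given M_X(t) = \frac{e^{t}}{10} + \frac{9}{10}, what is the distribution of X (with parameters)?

The MGF M(t) = \frac{e^{t}}{10} + \frac{9}{10} is the standard form for the Bernoulli distribution.
Comparing with the known MGF formula identifies: Bernoulli(p=1/10)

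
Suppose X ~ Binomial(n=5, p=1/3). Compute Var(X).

For X ~ Binomial(n=5, p=1/3):
Var(X) = \frac{10}{9}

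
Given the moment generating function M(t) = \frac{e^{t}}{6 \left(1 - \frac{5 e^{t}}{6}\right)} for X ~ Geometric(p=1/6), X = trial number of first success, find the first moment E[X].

To find E[X], compute M^(1)(0):
M^(1)(t) = \frac{e^{t}}{6 \left(1 - \frac{5 e^{t}}{6}\right)} + \frac{5 e^{2 t}}{36 \left(1 - \frac{5 e^{t}}{6}\right)^{2}}
M^(1)(0) = 6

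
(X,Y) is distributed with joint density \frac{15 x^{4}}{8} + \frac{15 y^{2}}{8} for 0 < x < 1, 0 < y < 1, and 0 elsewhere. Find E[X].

E[X] = ∫_0^1 ∫_0^1 x × f(x,y) dy dx
= ∫_0^1 ∫_0^1 x × (\frac{15 x^{4}}{8} + \frac{15 y^{2}}{8}) dy dx
= \frac{5}{8}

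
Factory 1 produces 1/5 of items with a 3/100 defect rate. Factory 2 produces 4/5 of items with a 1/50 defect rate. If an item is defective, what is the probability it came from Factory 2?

Using Bayes' theorem:
P(F1) = 1/5, P(D|F1) = 3/100
P(F2) = 4/5, P(D|F2) = 1/50
P(D) = P(D|F1)P(F1) + P(D|F2)P(F2)
     = \frac{11}{500}
P(F2|D) = P(D|F2)P(F2) / P(D)
= \frac{8}{11}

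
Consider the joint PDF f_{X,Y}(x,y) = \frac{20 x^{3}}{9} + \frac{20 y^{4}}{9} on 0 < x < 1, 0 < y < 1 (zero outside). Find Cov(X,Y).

E[XY] = ∫∫ xy × f(x,y) dx dy = \frac{11}{27}
E[X] = \frac{2}{3}
E[Y] = \frac{35}{54}
Cov(X,Y) = E[XY] - E[X]E[Y] = - \frac{2}{81}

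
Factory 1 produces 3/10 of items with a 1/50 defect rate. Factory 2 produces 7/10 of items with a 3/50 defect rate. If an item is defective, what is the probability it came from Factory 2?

Using Bayes' theorem:
P(F1) = 3/10, P(D|F1) = 1/50
P(F2) = 7/10, P(D|F2) = 3/50
P(D) = P(D|F1)P(F1) + P(D|F2)P(F2)
     = \frac{6}{125}
P(F2|D) = P(D|F2)P(F2) / P(D)
= \frac{7}{8}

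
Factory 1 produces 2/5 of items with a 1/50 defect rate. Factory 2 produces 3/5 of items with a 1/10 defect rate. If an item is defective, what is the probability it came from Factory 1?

Using Bayes' theorem:
P(F1) = 2/5, P(D|F1) = 1/50
P(F2) = 3/5, P(D|F2) = 1/10
P(D) = P(D|F1)P(F1) + P(D|F2)P(F2)
     = \frac{17}{250}
P(F1|D) = P(D|F1)P(F1) / P(D)
= \frac{2}{17}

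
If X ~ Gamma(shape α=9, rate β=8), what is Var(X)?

For X ~ Gamma(shape α=9, rate β=8):
Var(X) = \frac{9}{64}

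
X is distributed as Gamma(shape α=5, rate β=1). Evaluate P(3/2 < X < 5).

P(3/2 < X < 5) = ∫_{3/2}^{5} f(x) dx
where f(x) = \frac{x^{4} e^{- x}}{24}
= - \frac{523}{8 e^{5}} + \frac{563}{128 e^{\frac{3}{2}}}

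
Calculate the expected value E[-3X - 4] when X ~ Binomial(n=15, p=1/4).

For X ~ Binomial(n=15, p=1/4):
E[X] = \frac{15}{4}
E[-3X - 4] = -3 × E[X] - 4 = - \frac{61}{4}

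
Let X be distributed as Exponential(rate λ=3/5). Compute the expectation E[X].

For X ~ Exponential(rate λ=3/5), the expected value is:
E[X] = \frac{5}{3}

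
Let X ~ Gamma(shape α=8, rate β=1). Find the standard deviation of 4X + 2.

For X ~ Gamma(shape α=8, rate β=1):
Var(X) = 8
SD(X) = √(Var(X)) = √(8) = 2 \sqrt{2}
SD(4X + 2) = |4| × SD(X) = 4 × 2 \sqrt{2} = 8 \sqrt{2}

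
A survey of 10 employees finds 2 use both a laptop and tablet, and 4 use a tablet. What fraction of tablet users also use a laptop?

P(A ∩ B) = 2/10 = 1/5
P(B) = 4/10 = 2/5
P(A|B) = P(A ∩ B) / P(B) = (1/5) / (2/5) = 1/2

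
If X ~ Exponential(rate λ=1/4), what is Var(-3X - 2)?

For X ~ Exponential(rate λ=1/4):
Var(X) = 16
Var(-3X - 2) = (-3)² × Var(X) = 9 × 16 = 144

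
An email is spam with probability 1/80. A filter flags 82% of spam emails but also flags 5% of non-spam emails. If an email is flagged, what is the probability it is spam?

Let D = the rare event, + = positive/flagged.
P(D) = 1/80
P(+|D) = 82/100 = 41/50
P(+|D') = 5/100 = 1/20
P(+) = P(+|D)P(D) + P(+|D')P(D')
     = \frac{41}{50} × \frac{1}{80} + \frac{1}{20} × \frac{79}{80}
     = \frac{477}{8000}
P(D|+) = P(+|D)P(D)/P(+) = \frac{82}{477}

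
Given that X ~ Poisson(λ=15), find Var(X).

For X ~ Poisson(λ=15):
Var(X) = 15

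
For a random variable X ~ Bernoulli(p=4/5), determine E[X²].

Using the identity E[X²] = Var(X) + (E[X])²:
E[X] = \frac{4}{5}
Var(X) = \frac{4}{25}
E[X²] = \frac{4}{25} + (\frac{4}{5})²
= \frac{4}{5}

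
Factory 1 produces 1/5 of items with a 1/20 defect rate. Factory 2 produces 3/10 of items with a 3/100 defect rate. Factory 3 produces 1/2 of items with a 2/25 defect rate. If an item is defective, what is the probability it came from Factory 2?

Using Bayes' theorem:
P(F1) = 1/5, P(D|F1) = 1/20
P(F2) = 3/10, P(D|F2) = 3/100
P(F3) = 1/2, P(D|F3) = 2/25
P(D) = P(D|F1)P(F1) + P(D|F2)P(F2) + P(D|F3)P(F3)
     = \frac{59}{1000}
P(F2|D) = P(D|F2)P(F2) / P(D)
= \frac{9}{59}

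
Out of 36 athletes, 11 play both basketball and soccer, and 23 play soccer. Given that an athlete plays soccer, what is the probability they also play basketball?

P(A ∩ B) = 11/36
P(B) = 23/36
P(A|B) = P(A ∩ B) / P(B) = (11/36) / (23/36) = 11/23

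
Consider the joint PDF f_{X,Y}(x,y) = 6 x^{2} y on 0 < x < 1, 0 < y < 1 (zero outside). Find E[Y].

E[Y] = ∫_0^1 ∫_0^1 y × f(x,y) dx dy
= \frac{2}{3}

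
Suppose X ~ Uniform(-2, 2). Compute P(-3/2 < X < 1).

P(-3/2 < X < 1) = ∫_{-3/2}^{1} f(x) dx
where f(x) = \frac{1}{4}
= \frac{5}{8}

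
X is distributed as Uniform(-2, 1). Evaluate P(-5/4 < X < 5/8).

P(-5/4 < X < 5/8) = ∫_{-5/4}^{5/8} f(x) dx
where f(x) = \frac{1}{3}
= \frac{5}{8}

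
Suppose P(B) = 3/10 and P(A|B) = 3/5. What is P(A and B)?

By definition, P(A|B) = P(A ∩ B) / P(B)
So P(A ∩ B) = P(A|B) × P(B)
= 3/5 × 3/10
= 9/50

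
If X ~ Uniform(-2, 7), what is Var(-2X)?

For X ~ Uniform(-2, 7):
Var(X) = \frac{27}{4}
Var(-2X) = (-2)² × Var(X) = 4 × \frac{27}{4} = 27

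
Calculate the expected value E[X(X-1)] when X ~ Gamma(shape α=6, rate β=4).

E[X(X-1)] = E[X² - X] = E[X²] - E[X]
E[X] = \frac{3}{2}
E[X²] = Var(X) + (E[X])² = \frac{3}{8} + (\frac{3}{2})² = \frac{21}{8}
E[X(X-1)] = \frac{21}{8} - \frac{3}{2} = \frac{9}{8}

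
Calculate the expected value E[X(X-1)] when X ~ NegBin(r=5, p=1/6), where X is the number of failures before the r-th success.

E[X(X-1)] = E[X² - X] = E[X²] - E[X]
E[X] = 25
E[X²] = Var(X) + (E[X])² = 150 + (25)² = 775
E[X(X-1)] = 775 - 25 = 750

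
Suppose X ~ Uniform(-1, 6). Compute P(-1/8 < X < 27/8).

P(-1/8 < X < 27/8) = ∫_{-1/8}^{27/8} f(x) dx
where f(x) = \frac{1}{7}
= \frac{1}{2}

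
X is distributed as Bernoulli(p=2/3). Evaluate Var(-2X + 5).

For X ~ Bernoulli(p=2/3):
Var(X) = \frac{2}{9}
Var(-2X + 5) = (-2)² × Var(X) = 4 × \frac{2}{9} = \frac{8}{9}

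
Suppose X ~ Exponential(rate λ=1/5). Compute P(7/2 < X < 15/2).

P(7/2 < X < 15/2) = ∫_{7/2}^{15/2} f(x) dx
where f(x) = \frac{e^{- \frac{x}{5}}}{5}
= - \frac{1}{e^{\frac{3}{2}}} + e^{- \frac{7}{10}}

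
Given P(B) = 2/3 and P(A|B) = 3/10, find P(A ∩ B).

By definition, P(A|B) = P(A ∩ B) / P(B)
So P(A ∩ B) = P(A|B) × P(B)
= 3/10 × 2/3
= 1/5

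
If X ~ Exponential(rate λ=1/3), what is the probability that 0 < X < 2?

P(0 < X < 2) = ∫_{0}^{2} f(x) dx
where f(x) = \frac{e^{- \frac{x}{3}}}{3}
= 1 - e^{- \frac{2}{3}}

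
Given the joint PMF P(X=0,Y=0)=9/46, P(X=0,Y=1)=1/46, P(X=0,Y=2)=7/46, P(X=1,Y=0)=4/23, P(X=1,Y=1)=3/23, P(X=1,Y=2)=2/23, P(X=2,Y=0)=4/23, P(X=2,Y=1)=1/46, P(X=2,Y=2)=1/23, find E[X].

First find marginal of X:
P(X=0) = 17/46
P(X=1) = 9/23
P(X=2) = 11/46
E[X] = 0 × 17/46 + 1 × 9/23 + 2 × 11/46 = 20/23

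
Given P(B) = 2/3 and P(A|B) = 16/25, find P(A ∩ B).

By definition, P(A|B) = P(A ∩ B) / P(B)
So P(A ∩ B) = P(A|B) × P(B)
= 16/25 × 2/3
= 32/75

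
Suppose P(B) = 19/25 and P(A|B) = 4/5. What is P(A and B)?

By definition, P(A|B) = P(A ∩ B) / P(B)
So P(A ∩ B) = P(A|B) × P(B)
= 4/5 × 19/25
= 76/125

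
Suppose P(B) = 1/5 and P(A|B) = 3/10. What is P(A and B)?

By definition, P(A|B) = P(A ∩ B) / P(B)
So P(A ∩ B) = P(A|B) × P(B)
= 3/10 × 1/5
= 3/50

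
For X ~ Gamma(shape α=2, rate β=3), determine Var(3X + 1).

For X ~ Gamma(shape α=2, rate β=3):
Var(X) = \frac{2}{9}
Var(3X + 1) = (3)² × Var(X) = 9 × \frac{2}{9} = 2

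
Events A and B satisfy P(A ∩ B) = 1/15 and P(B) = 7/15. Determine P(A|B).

P(A|B) = P(A ∩ B) / P(B)
= (1/15) / (7/15)
= 1/7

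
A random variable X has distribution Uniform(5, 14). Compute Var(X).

For X ~ Uniform(5, 14):
Var(X) = \frac{27}{4}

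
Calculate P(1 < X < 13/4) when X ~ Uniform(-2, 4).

P(1 < X < 13/4) = ∫_{1}^{13/4} f(x) dx
where f(x) = \frac{1}{6}
= \frac{3}{8}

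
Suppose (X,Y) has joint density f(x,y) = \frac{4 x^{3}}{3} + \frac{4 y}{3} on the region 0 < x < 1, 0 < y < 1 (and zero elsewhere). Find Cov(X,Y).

E[XY] = ∫∫ xy × f(x,y) dx dy = \frac{16}{45}
E[X] = \frac{3}{5}
E[Y] = \frac{11}{18}
Cov(X,Y) = E[XY] - E[X]E[Y] = - \frac{1}{90}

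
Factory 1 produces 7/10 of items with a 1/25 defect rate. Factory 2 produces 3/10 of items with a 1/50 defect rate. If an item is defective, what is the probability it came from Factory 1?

Using Bayes' theorem:
P(F1) = 7/10, P(D|F1) = 1/25
P(F2) = 3/10, P(D|F2) = 1/50
P(D) = P(D|F1)P(F1) + P(D|F2)P(F2)
     = \frac{17}{500}
P(F1|D) = P(D|F1)P(F1) / P(D)
= \frac{14}{17}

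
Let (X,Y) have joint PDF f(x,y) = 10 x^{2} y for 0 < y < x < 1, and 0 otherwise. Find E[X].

f_X(x) = ∫_0^x 10 x^{2} y dy = 5 x^{4}
E[X] = ∫_0^1 x × (5 x^{4}) dx = \frac{5}{6}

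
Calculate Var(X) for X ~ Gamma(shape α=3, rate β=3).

For X ~ Gamma(shape α=3, rate β=3):
Var(X) = \frac{1}{3}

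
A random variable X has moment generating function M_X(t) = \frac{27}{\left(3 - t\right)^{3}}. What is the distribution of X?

The MGF M(t) = \frac{27}{\left(3 - t\right)^{3}} is the standard form for the Gamma distribution.
Comparing with the known MGF formula identifies: Gamma(shape α=3, rate β=3)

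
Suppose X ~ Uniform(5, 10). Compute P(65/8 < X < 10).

P(65/8 < X < 10) = ∫_{65/8}^{10} f(x) dx
where f(x) = \frac{1}{5}
= \frac{3}{8}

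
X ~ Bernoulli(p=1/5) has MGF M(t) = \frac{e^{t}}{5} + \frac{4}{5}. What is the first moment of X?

To find E[X], compute M^(1)(0):
M^(1)(t) = \frac{e^{t}}{5}
M^(1)(0) = \frac{1}{5}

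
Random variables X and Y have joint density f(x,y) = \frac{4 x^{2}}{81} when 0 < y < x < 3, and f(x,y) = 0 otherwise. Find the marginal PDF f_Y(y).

f_Y(y) = ∫_y^3 \frac{4 x^{2}}{81} dx = \frac{4}{9} - \frac{4 y^{3}}{243}
for 0 < y < 3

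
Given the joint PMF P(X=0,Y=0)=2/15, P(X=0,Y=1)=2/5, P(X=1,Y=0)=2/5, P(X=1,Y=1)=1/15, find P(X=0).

P(X=0) = P(X=0,Y=0) + P(X=0,Y=1)
= 2/15 + 2/5
= 8/15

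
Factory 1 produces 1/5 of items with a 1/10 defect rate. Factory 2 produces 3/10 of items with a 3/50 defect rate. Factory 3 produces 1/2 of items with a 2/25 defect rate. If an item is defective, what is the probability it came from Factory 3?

Using Bayes' theorem:
P(F1) = 1/5, P(D|F1) = 1/10
P(F2) = 3/10, P(D|F2) = 3/50
P(F3) = 1/2, P(D|F3) = 2/25
P(D) = P(D|F1)P(F1) + P(D|F2)P(F2) + P(D|F3)P(F3)
     = \frac{39}{500}
P(F3|D) = P(D|F3)P(F3) / P(D)
= \frac{20}{39}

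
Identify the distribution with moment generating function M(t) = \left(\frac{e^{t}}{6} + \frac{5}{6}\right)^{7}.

The MGF M(t) = \left(\frac{e^{t}}{6} + \frac{5}{6}\right)^{7} is the standard form for the Binomial distribution.
Comparing with the known MGF formula identifies: Binomial(n=7, p=1/6)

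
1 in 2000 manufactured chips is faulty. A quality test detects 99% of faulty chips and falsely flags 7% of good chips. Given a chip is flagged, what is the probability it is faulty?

Let D = the rare event, + = positive/flagged.
P(D) = 1/2000
P(+|D) = 99/100
P(+|D') = 7/100
P(+) = P(+|D)P(D) + P(+|D')P(D')
     = \frac{99}{100} × \frac{1}{2000} + \frac{7}{100} × \frac{1999}{2000}
     = \frac{3523}{50000}
P(D|+) = P(+|D)P(D)/P(+) = \frac{99}{14092}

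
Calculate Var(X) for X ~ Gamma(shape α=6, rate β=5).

For X ~ Gamma(shape α=6, rate β=5):
Var(X) = \frac{6}{25}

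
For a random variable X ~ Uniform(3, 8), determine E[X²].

Using the identity E[X²] = Var(X) + (E[X])²:
E[X] = \frac{11}{2}
Var(X) = \frac{25}{12}
E[X²] = \frac{25}{12} + (\frac{11}{2})²
= \frac{97}{3}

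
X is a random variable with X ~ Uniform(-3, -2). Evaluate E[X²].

Using the identity E[X²] = Var(X) + (E[X])²:
E[X] = - \frac{5}{2}
Var(X) = \frac{1}{12}
E[X²] = \frac{1}{12} + (- \frac{5}{2})²
= \frac{19}{3}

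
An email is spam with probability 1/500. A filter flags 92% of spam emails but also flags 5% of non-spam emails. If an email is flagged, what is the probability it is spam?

Let D = the rare event, + = positive/flagged.
P(D) = 1/500
P(+|D) = 92/100 = 23/25
P(+|D') = 5/100 = 1/20
P(+) = P(+|D)P(D) + P(+|D')P(D')
     = \frac{23}{25} × \frac{1}{500} + \frac{1}{20} × \frac{499}{500}
     = \frac{2587}{50000}
P(D|+) = P(+|D)P(D)/P(+) = \frac{92}{2587}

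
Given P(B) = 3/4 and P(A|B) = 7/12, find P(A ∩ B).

By definition, P(A|B) = P(A ∩ B) / P(B)
So P(A ∩ B) = P(A|B) × P(B)
= 7/12 × 3/4
= 7/16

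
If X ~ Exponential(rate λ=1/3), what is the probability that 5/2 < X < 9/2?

P(5/2 < X < 9/2) = ∫_{5/2}^{9/2} f(x) dx
where f(x) = \frac{e^{- \frac{x}{3}}}{3}
= - \frac{1}{e^{\frac{3}{2}}} + e^{- \frac{5}{6}}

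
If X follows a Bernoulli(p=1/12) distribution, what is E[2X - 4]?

For X ~ Bernoulli(p=1/12):
E[X] = \frac{1}{12}
E[2X - 4] = 2 × E[X] - 4 = - \frac{23}{6}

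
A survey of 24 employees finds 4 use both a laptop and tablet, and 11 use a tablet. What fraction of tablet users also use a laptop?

P(A ∩ B) = 4/24 = 1/6
P(B) = 11/24
P(A|B) = P(A ∩ B) / P(B) = (1/6) / (11/24) = 4/11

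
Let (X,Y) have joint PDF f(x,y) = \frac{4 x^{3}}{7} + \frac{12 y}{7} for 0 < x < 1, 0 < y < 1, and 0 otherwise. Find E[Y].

E[Y] = ∫_0^1 ∫_0^1 y × f(x,y) dx dy
= \frac{9}{14}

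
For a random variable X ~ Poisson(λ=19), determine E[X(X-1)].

E[X(X-1)] = E[X² - X] = E[X²] - E[X]
E[X] = 19
E[X²] = Var(X) + (E[X])² = 19 + (19)² = 380
E[X(X-1)] = 380 - 19 = 361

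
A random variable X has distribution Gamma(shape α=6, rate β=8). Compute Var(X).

For X ~ Gamma(shape α=6, rate β=8):
Var(X) = \frac{3}{32}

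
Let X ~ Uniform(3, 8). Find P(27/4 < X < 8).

P(27/4 < X < 8) = ∫_{27/4}^{8} f(x) dx
where f(x) = \frac{1}{5}
= \frac{1}{4}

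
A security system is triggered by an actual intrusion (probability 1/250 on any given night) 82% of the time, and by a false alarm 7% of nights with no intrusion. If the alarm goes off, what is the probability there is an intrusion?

Let D = the rare event, + = positive/flagged.
P(D) = 1/250
P(+|D) = 82/100 = 41/50
P(+|D') = 7/100
P(+) = P(+|D)P(D) + P(+|D')P(D')
     = \frac{41}{50} × \frac{1}{250} + \frac{7}{100} × \frac{249}{250}
     = \frac{73}{1000}
P(D|+) = P(+|D)P(D)/P(+) = \frac{82}{1825}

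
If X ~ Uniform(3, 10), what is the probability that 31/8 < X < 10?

P(31/8 < X < 10) = ∫_{31/8}^{10} f(x) dx
where f(x) = \frac{1}{7}
= \frac{7}{8}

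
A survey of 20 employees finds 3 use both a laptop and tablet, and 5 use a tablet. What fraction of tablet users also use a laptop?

P(A ∩ B) = 3/20
P(B) = 5/20 = 1/4
P(A|B) = P(A ∩ B) / P(B) = (3/20) / (1/4) = 3/5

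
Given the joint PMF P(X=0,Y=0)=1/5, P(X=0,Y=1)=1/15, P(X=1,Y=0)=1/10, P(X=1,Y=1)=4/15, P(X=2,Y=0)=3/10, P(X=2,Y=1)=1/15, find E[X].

First find marginal of X:
P(X=0) = 4/15
P(X=1) = 11/30
P(X=2) = 11/30
E[X] = 0 × 4/15 + 1 × 11/30 + 2 × 11/30 = 11/10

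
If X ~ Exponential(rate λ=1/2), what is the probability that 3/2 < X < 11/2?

P(3/2 < X < 11/2) = ∫_{3/2}^{11/2} f(x) dx
where f(x) = \frac{e^{- \frac{x}{2}}}{2}
= - \frac{1 - e^{2}}{e^{\frac{11}{4}}}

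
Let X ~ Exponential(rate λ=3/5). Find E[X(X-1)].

E[X(X-1)] = E[X² - X] = E[X²] - E[X]
E[X] = \frac{5}{3}
E[X²] = Var(X) + (E[X])² = \frac{25}{9} + (\frac{5}{3})² = \frac{50}{9}
E[X(X-1)] = \frac{50}{9} - \frac{5}{3} = \frac{35}{9}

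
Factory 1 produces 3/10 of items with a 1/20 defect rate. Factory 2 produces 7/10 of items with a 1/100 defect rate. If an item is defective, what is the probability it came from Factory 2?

Using Bayes' theorem:
P(F1) = 3/10, P(D|F1) = 1/20
P(F2) = 7/10, P(D|F2) = 1/100
P(D) = P(D|F1)P(F1) + P(D|F2)P(F2)
     = \frac{11}{500}
P(F2|D) = P(D|F2)P(F2) / P(D)
= \frac{7}{22}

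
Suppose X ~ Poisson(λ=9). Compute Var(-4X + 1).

For X ~ Poisson(λ=9):
Var(X) = 9
Var(-4X + 1) = (-4)² × Var(X) = 16 × 9 = 144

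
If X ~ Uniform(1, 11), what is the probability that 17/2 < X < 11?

P(17/2 < X < 11) = ∫_{17/2}^{11} f(x) dx
where f(x) = \frac{1}{10}
= \frac{1}{4}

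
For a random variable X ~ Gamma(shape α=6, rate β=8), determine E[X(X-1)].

E[X(X-1)] = E[X² - X] = E[X²] - E[X]
E[X] = \frac{3}{4}
E[X²] = Var(X) + (E[X])² = \frac{3}{32} + (\frac{3}{4})² = \frac{21}{32}
E[X(X-1)] = \frac{21}{32} - \frac{3}{4} = - \frac{3}{32}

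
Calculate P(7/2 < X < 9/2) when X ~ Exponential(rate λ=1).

P(7/2 < X < 9/2) = ∫_{7/2}^{9/2} f(x) dx
where f(x) = e^{- x}
= - \frac{1 - e}{e^{\frac{9}{2}}}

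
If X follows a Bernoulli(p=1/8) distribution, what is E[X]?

For X ~ Bernoulli(p=1/8), the expected value is:
E[X] = \frac{1}{8}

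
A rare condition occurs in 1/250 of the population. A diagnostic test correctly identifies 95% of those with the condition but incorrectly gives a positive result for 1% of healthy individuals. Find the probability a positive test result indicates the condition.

Let D = the rare event, + = positive/flagged.
P(D) = 1/250
P(+|D) = 95/100 = 19/20
P(+|D') = 1/100
P(+) = P(+|D)P(D) + P(+|D')P(D')
     = \frac{19}{20} × \frac{1}{250} + \frac{1}{100} × \frac{249}{250}
     = \frac{43}{3125}
P(D|+) = P(+|D)P(D)/P(+) = \frac{95}{344}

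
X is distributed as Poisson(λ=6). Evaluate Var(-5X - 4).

For X ~ Poisson(λ=6):
Var(X) = 6
Var(-5X - 4) = (-5)² × Var(X) = 25 × 6 = 150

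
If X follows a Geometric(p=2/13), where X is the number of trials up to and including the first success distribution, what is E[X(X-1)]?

E[X(X-1)] = E[X² - X] = E[X²] - E[X]
E[X] = \frac{13}{2}
E[X²] = Var(X) + (E[X])² = \frac{143}{4} + (\frac{13}{2})² = 78
E[X(X-1)] = 78 - \frac{13}{2} = \frac{143}{2}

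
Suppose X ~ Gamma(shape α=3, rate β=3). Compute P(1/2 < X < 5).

P(1/2 < X < 5) = ∫_{1/2}^{5} f(x) dx
where f(x) = \frac{27 x^{2} e^{- 3 x}}{2}
= - \frac{257}{2 e^{15}} + \frac{29}{8 e^{\frac{3}{2}}}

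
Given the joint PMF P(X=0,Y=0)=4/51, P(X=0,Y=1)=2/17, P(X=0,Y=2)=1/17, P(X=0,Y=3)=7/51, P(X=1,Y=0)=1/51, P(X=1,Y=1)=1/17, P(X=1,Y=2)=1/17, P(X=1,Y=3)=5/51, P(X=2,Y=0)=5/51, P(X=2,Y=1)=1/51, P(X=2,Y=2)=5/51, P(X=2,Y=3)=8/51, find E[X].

First find marginal of X:
P(X=0) = 20/51
P(X=1) = 4/17
P(X=2) = 19/51
E[X] = 0 × 20/51 + 1 × 4/17 + 2 × 19/51 = 50/51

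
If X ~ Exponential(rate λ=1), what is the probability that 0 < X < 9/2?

P(0 < X < 9/2) = ∫_{0}^{9/2} f(x) dx
where f(x) = e^{- x}
= 1 - e^{- \frac{9}{2}}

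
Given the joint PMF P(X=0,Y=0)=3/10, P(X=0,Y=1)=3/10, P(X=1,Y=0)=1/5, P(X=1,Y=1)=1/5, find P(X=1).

P(X=1) = P(X=1,Y=0) + P(X=1,Y=1)
= 1/5 + 1/5
= 2/5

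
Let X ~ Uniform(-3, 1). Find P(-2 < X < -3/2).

P(-2 < X < -3/2) = ∫_{-2}^{-3/2} f(x) dx
where f(x) = \frac{1}{4}
= \frac{1}{8}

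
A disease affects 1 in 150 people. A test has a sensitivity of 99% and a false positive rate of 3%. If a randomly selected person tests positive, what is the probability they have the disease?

Let D = the rare event, + = positive/flagged.
P(D) = 1/150
P(+|D) = 99/100
P(+|D') = 3/100
P(+) = P(+|D)P(D) + P(+|D')P(D')
     = \frac{99}{100} × \frac{1}{150} + \frac{3}{100} × \frac{149}{150}
     = \frac{91}{2500}
P(D|+) = P(+|D)P(D)/P(+) = \frac{33}{182}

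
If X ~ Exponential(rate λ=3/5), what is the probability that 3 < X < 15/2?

P(3 < X < 15/2) = ∫_{3}^{15/2} f(x) dx
where f(x) = \frac{3 e^{- \frac{3 x}{5}}}{5}
= - \frac{1}{e^{\frac{9}{2}}} + e^{- \frac{9}{5}}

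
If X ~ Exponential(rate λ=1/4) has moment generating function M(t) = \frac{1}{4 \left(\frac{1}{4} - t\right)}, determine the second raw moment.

To find E[X^2], compute M^(2)(0):
M^(1)(t) = \frac{1}{4 \left(\frac{1}{4} - t\right)^{2}}
M^(2)(t) = \frac{1}{2 \left(\frac{1}{4} - t\right)^{3}}
M^(2)(0) = 32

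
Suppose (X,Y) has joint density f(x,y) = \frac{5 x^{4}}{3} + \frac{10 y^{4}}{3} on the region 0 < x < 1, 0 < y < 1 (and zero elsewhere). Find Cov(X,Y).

E[XY] = ∫∫ xy × f(x,y) dx dy = \frac{5}{12}
E[X] = \frac{11}{18}
E[Y] = \frac{13}{18}
Cov(X,Y) = E[XY] - E[X]E[Y] = - \frac{2}{81}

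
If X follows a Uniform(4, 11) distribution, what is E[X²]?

Using the identity E[X²] = Var(X) + (E[X])²:
E[X] = \frac{15}{2}
Var(X) = \frac{49}{12}
E[X²] = \frac{49}{12} + (\frac{15}{2})²
= \frac{181}{3}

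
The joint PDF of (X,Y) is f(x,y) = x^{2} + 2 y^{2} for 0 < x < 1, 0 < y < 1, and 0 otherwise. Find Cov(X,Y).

E[XY] = ∫∫ xy × f(x,y) dx dy = \frac{3}{8}
E[X] = \frac{7}{12}
E[Y] = \frac{2}{3}
Cov(X,Y) = E[XY] - E[X]E[Y] = - \frac{1}{72}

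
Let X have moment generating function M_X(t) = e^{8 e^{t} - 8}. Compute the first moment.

To find E[X], compute M^(1)(0):
M^(1)(t) = 8 e^{t} e^{8 e^{t} - 8}
M^(1)(0) = 8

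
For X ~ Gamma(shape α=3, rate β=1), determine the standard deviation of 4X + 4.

For X ~ Gamma(shape α=3, rate β=1):
Var(X) = 3
SD(X) = √(Var(X)) = √(3) = \sqrt{3}
SD(4X + 4) = |4| × SD(X) = 4 × \sqrt{3} = 4 \sqrt{3}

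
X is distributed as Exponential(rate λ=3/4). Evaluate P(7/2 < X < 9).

P(7/2 < X < 9) = ∫_{7/2}^{9} f(x) dx
where f(x) = \frac{3 e^{- \frac{3 x}{4}}}{4}
= - \frac{1}{e^{\frac{27}{4}}} + e^{- \frac{21}{8}}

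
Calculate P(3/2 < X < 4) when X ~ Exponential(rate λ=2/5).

P(3/2 < X < 4) = ∫_{3/2}^{4} f(x) dx
where f(x) = \frac{2 e^{- \frac{2 x}{5}}}{5}
= - \frac{1 - e}{e^{\frac{8}{5}}}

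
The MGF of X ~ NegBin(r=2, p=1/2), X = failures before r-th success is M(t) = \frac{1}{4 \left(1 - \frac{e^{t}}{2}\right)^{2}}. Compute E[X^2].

To find E[X^2], compute M^(2)(0):
M^(1)(t) = \frac{e^{t}}{4 \left(1 - \frac{e^{t}}{2}\right)^{3}}
M^(2)(t) = \frac{e^{t}}{4 \left(1 - \frac{e^{t}}{2}\right)^{3}} + \frac{3 e^{2 t}}{8 \left(1 - \frac{e^{t}}{2}\right)^{4}}
M^(2)(0) = 8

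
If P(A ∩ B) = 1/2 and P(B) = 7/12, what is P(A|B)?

P(A|B) = P(A ∩ B) / P(B)
= (1/2) / (7/12)
= 6/7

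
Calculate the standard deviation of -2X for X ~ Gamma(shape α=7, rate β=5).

For X ~ Gamma(shape α=7, rate β=5):
Var(X) = \frac{7}{25}
SD(X) = √(Var(X)) = √(\frac{7}{25}) = \frac{\sqrt{7}}{5}
SD(-2X) = |-2| × SD(X) = 2 × \frac{\sqrt{7}}{5} = \frac{2 \sqrt{7}}{5}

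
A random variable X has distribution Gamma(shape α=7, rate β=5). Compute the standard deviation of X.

For X ~ Gamma(shape α=7, rate β=5):
Var(X) = \frac{7}{25}
SD(X) = √(Var(X)) = √(\frac{7}{25}) = \frac{\sqrt{7}}{5}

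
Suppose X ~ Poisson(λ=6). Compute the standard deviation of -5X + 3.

For X ~ Poisson(λ=6):
Var(X) = 6
SD(X) = √(Var(X)) = √(6) = \sqrt{6}
SD(-5X + 3) = |-5| × SD(X) = 5 × \sqrt{6} = 5 \sqrt{6}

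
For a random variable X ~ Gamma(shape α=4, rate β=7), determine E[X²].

Using the identity E[X²] = Var(X) + (E[X])²:
E[X] = \frac{4}{7}
Var(X) = \frac{4}{49}
E[X²] = \frac{4}{49} + (\frac{4}{7})²
= \frac{20}{49}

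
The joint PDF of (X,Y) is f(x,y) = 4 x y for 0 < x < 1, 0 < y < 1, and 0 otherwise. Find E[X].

E[X] = ∫_0^1 ∫_0^1 x × f(x,y) dy dx
= ∫_0^1 ∫_0^1 x × (4 x y) dy dx
= \frac{2}{3}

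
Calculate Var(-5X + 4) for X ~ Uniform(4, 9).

For X ~ Uniform(4, 9):
Var(X) = \frac{25}{12}
Var(-5X + 4) = (-5)² × Var(X) = 25 × \frac{25}{12} = \frac{625}{12}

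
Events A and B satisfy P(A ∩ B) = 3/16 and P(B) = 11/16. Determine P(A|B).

P(A|B) = P(A ∩ B) / P(B)
= (3/16) / (11/16)
= 3/11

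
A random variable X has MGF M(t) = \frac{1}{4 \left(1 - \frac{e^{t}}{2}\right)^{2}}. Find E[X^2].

To find E[X^2], compute M^(2)(0):
M^(1)(t) = \frac{e^{t}}{4 \left(1 - \frac{e^{t}}{2}\right)^{3}}
M^(2)(t) = \frac{e^{t}}{4 \left(1 - \frac{e^{t}}{2}\right)^{3}} + \frac{3 e^{2 t}}{8 \left(1 - \frac{e^{t}}{2}\right)^{4}}
M^(2)(0) = 8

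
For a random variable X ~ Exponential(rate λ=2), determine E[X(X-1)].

E[X(X-1)] = E[X² - X] = E[X²] - E[X]
E[X] = \frac{1}{2}
E[X²] = Var(X) + (E[X])² = \frac{1}{4} + (\frac{1}{2})² = \frac{1}{2}
E[X(X-1)] = \frac{1}{2} - \frac{1}{2} = 0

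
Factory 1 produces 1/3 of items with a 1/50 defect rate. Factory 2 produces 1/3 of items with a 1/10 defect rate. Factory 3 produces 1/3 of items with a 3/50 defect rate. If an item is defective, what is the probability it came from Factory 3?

Using Bayes' theorem:
P(F1) = 1/3, P(D|F1) = 1/50
P(F2) = 1/3, P(D|F2) = 1/10
P(F3) = 1/3, P(D|F3) = 3/50
P(D) = P(D|F1)P(F1) + P(D|F2)P(F2) + P(D|F3)P(F3)
     = \frac{3}{50}
P(F3|D) = P(D|F3)P(F3) / P(D)
= \frac{1}{3}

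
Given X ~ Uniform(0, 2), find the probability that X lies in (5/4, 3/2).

P(5/4 < X < 3/2) = ∫_{5/4}^{3/2} f(x) dx
where f(x) = \frac{1}{2}
= \frac{1}{8}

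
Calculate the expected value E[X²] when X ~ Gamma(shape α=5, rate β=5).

Using the identity E[X²] = Var(X) + (E[X])²:
E[X] = 1
Var(X) = \frac{1}{5}
E[X²] = \frac{1}{5} + (1)²
= \frac{6}{5}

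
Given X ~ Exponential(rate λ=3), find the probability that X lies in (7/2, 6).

P(7/2 < X < 6) = ∫_{7/2}^{6} f(x) dx
where f(x) = 3 e^{- 3 x}
= - \frac{1}{e^{18}} + e^{- \frac{21}{2}}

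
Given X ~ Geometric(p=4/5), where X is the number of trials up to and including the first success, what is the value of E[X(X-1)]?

E[X(X-1)] = E[X² - X] = E[X²] - E[X]
E[X] = \frac{5}{4}
E[X²] = Var(X) + (E[X])² = \frac{5}{16} + (\frac{5}{4})² = \frac{15}{8}
E[X(X-1)] = \frac{15}{8} - \frac{5}{4} = \frac{5}{8}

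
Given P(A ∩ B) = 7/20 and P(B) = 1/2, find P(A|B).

P(A|B) = P(A ∩ B) / P(B)
= (7/20) / (1/2)
= 7/10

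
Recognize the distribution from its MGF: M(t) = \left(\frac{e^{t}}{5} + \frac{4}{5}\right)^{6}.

The MGF M(t) = \left(\frac{e^{t}}{5} + \frac{4}{5}\right)^{6} is the standard form for the Binomial distribution.
Comparing with the known MGF formula identifies: Binomial(n=6, p=1/5)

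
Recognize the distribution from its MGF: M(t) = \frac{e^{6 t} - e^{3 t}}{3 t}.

The MGF M(t) = \frac{e^{6 t} - e^{3 t}}{3 t} is the standard form for the Uniform distribution.
Comparing with the known MGF formula identifies: Uniform(3, 6)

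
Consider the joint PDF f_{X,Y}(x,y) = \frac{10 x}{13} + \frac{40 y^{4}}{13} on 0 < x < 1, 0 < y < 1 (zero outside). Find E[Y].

E[Y] = ∫_0^1 ∫_0^1 y × f(x,y) dx dy
= \frac{55}{78}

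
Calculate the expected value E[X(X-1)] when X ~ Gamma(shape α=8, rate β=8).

E[X(X-1)] = E[X² - X] = E[X²] - E[X]
E[X] = 1
E[X²] = Var(X) + (E[X])² = \frac{1}{8} + (1)² = \frac{9}{8}
E[X(X-1)] = \frac{9}{8} - 1 = \frac{1}{8}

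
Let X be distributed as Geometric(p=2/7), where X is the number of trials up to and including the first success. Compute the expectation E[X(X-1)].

E[X(X-1)] = E[X² - X] = E[X²] - E[X]
E[X] = \frac{7}{2}
E[X²] = Var(X) + (E[X])² = \frac{35}{4} + (\frac{7}{2})² = 21
E[X(X-1)] = 21 - \frac{7}{2} = \frac{35}{2}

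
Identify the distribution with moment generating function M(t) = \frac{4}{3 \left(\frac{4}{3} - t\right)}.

The MGF M(t) = \frac{4}{3 \left(\frac{4}{3} - t\right)} is the standard form for the Exponential distribution.
Comparing with the known MGF formula identifies: Exponential(rate λ=4/3)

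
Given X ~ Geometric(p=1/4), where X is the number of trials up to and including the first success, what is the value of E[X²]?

Using the identity E[X²] = Var(X) + (E[X])²:
E[X] = 4
Var(X) = 12
E[X²] = 12 + (4)²
= 28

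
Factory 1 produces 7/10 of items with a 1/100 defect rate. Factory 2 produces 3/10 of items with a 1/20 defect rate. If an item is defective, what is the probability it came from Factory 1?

Using Bayes' theorem:
P(F1) = 7/10, P(D|F1) = 1/100
P(F2) = 3/10, P(D|F2) = 1/20
P(D) = P(D|F1)P(F1) + P(D|F2)P(F2)
     = \frac{11}{500}
P(F1|D) = P(D|F1)P(F1) / P(D)
= \frac{7}{22}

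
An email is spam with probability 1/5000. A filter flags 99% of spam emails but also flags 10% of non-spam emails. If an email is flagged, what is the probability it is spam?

Let D = the rare event, + = positive/flagged.
P(D) = 1/5000
P(+|D) = 99/100
P(+|D') = 10/100 = 1/10
P(+) = P(+|D)P(D) + P(+|D')P(D')
     = \frac{99}{100} × \frac{1}{5000} + \frac{1}{10} × \frac{4999}{5000}
     = \frac{50089}{500000}
P(D|+) = P(+|D)P(D)/P(+) = \frac{99}{50089}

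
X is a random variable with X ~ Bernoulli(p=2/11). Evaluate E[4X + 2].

For X ~ Bernoulli(p=2/11):
E[X] = \frac{2}{11}
E[4X + 2] = 4 × E[X] + 2 = \frac{30}{11}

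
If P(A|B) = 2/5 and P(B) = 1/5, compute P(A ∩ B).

By definition, P(A|B) = P(A ∩ B) / P(B)
So P(A ∩ B) = P(A|B) × P(B)
= 2/5 × 1/5
= 2/25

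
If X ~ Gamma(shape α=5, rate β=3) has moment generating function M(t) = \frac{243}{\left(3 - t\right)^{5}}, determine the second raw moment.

To find E[X^2], compute M^(2)(0):
M^(1)(t) = \frac{1215}{\left(3 - t\right)^{6}}
M^(2)(t) = \frac{7290}{\left(3 - t\right)^{7}}
M^(2)(0) = \frac{10}{3}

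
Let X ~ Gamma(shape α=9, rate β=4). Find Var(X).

For X ~ Gamma(shape α=9, rate β=4):
Var(X) = \frac{9}{16}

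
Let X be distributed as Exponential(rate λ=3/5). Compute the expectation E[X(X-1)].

E[X(X-1)] = E[X² - X] = E[X²] - E[X]
E[X] = \frac{5}{3}
E[X²] = Var(X) + (E[X])² = \frac{25}{9} + (\frac{5}{3})² = \frac{50}{9}
E[X(X-1)] = \frac{50}{9} - \frac{5}{3} = \frac{35}{9}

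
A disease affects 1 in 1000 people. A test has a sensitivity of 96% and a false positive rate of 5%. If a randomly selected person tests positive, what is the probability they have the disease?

Let D = the rare event, + = positive/flagged.
P(D) = 1/1000
P(+|D) = 96/100 = 24/25
P(+|D') = 5/100 = 1/20
P(+) = P(+|D)P(D) + P(+|D')P(D')
     = \frac{24}{25} × \frac{1}{1000} + \frac{1}{20} × \frac{999}{1000}
     = \frac{5091}{100000}
P(D|+) = P(+|D)P(D)/P(+) = \frac{32}{1697}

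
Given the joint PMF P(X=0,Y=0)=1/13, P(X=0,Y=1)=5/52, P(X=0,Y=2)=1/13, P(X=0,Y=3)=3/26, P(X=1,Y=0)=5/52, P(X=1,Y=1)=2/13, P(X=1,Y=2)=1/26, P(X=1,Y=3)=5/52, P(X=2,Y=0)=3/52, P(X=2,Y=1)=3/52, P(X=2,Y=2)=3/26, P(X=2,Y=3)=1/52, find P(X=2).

P(X=2) = P(X=2,Y=0) + P(X=2,Y=1) + P(X=2,Y=2) + P(X=2,Y=3)
= 3/52 + 3/52 + 3/26 + 1/52
= 1/4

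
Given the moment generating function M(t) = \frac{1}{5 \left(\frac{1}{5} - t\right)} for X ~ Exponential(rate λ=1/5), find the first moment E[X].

To find E[X], compute M^(1)(0):
M^(1)(t) = \frac{1}{5 \left(\frac{1}{5} - t\right)^{2}}
M^(1)(0) = 5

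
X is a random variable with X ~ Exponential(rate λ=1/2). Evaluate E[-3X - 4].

For X ~ Exponential(rate λ=1/2):
E[X] = 2
E[-3X - 4] = -3 × E[X] - 4 = -10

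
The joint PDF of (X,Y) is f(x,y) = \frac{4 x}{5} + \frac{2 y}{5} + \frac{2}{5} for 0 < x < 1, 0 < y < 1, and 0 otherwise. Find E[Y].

E[Y] = ∫_0^1 ∫_0^1 y × f(x,y) dx dy
= \frac{8}{15}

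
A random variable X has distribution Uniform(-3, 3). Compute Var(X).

For X ~ Uniform(-3, 3):
Var(X) = 3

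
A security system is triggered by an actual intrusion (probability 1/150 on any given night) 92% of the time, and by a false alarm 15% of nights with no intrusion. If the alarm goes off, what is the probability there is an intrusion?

Let D = the rare event, + = positive/flagged.
P(D) = 1/150
P(+|D) = 92/100 = 23/25
P(+|D') = 15/100 = 3/20
P(+) = P(+|D)P(D) + P(+|D')P(D')
     = \frac{23}{25} × \frac{1}{150} + \frac{3}{20} × \frac{149}{150}
     = \frac{2327}{15000}
P(D|+) = P(+|D)P(D)/P(+) = \frac{92}{2327}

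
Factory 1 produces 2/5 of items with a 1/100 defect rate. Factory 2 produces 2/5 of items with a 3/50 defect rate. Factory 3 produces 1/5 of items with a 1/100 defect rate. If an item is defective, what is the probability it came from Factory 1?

Using Bayes' theorem:
P(F1) = 2/5, P(D|F1) = 1/100
P(F2) = 2/5, P(D|F2) = 3/50
P(F3) = 1/5, P(D|F3) = 1/100
P(D) = P(D|F1)P(F1) + P(D|F2)P(F2) + P(D|F3)P(F3)
     = \frac{3}{100}
P(F1|D) = P(D|F1)P(F1) / P(D)
= \frac{2}{15}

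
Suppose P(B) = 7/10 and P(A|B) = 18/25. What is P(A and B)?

By definition, P(A|B) = P(A ∩ B) / P(B)
So P(A ∩ B) = P(A|B) × P(B)
= 18/25 × 7/10
= 63/125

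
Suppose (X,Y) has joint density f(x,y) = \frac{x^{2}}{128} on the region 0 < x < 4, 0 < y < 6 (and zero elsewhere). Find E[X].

f_X(x) = ∫_0^6 \frac{x^{2}}{128} dy = \frac{3 x^{2}}{64}
E[X] = ∫_0^4 x × (\frac{3 x^{2}}{64}) dx = 3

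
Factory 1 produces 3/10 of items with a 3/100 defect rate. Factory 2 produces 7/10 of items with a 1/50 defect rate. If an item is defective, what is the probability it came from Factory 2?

Using Bayes' theorem:
P(F1) = 3/10, P(D|F1) = 3/100
P(F2) = 7/10, P(D|F2) = 1/50
P(D) = P(D|F1)P(F1) + P(D|F2)P(F2)
     = \frac{23}{1000}
P(F2|D) = P(D|F2)P(F2) / P(D)
= \frac{14}{23}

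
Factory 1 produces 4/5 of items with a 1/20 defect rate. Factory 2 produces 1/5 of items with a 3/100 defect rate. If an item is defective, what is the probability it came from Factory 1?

Using Bayes' theorem:
P(F1) = 4/5, P(D|F1) = 1/20
P(F2) = 1/5, P(D|F2) = 3/100
P(D) = P(D|F1)P(F1) + P(D|F2)P(F2)
     = \frac{23}{500}
P(F1|D) = P(D|F1)P(F1) / P(D)
= \frac{20}{23}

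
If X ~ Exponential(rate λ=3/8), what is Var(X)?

For X ~ Exponential(rate λ=3/8):
Var(X) = \frac{64}{9}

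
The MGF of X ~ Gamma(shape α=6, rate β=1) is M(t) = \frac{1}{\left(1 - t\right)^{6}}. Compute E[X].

To find E[X], compute M^(1)(0):
M^(1)(t) = \frac{6}{\left(1 - t\right)^{7}}
M^(1)(0) = 6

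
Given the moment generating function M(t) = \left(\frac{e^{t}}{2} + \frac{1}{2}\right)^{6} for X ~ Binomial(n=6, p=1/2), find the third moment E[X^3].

To find E[X^3], compute M^(3)(0):
M^(1)(t) = 3 \left(\frac{e^{t}}{2} + \frac{1}{2}\right)^{5} e^{t}
M^(2)(t) = 3 \left(\frac{e^{t}}{2} + \frac{1}{2}\right)^{5} e^{t} + \frac{15 \left(\frac{e^{t}}{2} + \frac{1}{2}\right)^{4} e^{2 t}}{2}
M^(3)(t) = 3 \left(\frac{e^{t}}{2} + \frac{1}{2}\right)^{5} e^{t} + \frac{45 \left(\frac{e^{t}}{2} + \frac{1}{2}\right)^{4} e^{2 t}}{2} + 15 \left(\frac{e^{t}}{2} + \frac{1}{2}\right)^{3} e^{3 t}
M^(3)(0) = \frac{81}{2}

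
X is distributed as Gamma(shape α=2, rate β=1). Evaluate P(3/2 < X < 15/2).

P(3/2 < X < 15/2) = ∫_{3/2}^{15/2} f(x) dx
where f(x) = x e^{- x}
= \frac{-17 + 5 e^{6}}{2 e^{\frac{15}{2}}}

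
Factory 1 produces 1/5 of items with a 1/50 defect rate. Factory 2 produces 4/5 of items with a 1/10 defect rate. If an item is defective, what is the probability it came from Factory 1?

Using Bayes' theorem:
P(F1) = 1/5, P(D|F1) = 1/50
P(F2) = 4/5, P(D|F2) = 1/10
P(D) = P(D|F1)P(F1) + P(D|F2)P(F2)
     = \frac{21}{250}
P(F1|D) = P(D|F1)P(F1) / P(D)
= \frac{1}{21}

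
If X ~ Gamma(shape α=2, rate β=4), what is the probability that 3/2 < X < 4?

P(3/2 < X < 4) = ∫_{3/2}^{4} f(x) dx
where f(x) = 16 x e^{- 4 x}
= \frac{-17 + 7 e^{10}}{e^{16}}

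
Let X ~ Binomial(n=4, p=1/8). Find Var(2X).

For X ~ Binomial(n=4, p=1/8):
Var(X) = \frac{7}{16}
Var(2X) = (2)² × Var(X) = 4 × \frac{7}{16} = \frac{7}{4}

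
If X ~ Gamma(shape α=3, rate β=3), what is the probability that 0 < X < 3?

P(0 < X < 3) = ∫_{0}^{3} f(x) dx
where f(x) = \frac{27 x^{2} e^{- 3 x}}{2}
= 1 - \frac{101}{2 e^{9}}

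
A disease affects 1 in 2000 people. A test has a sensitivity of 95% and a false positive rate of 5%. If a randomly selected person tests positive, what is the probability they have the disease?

Let D = the rare event, + = positive/flagged.
P(D) = 1/2000
P(+|D) = 95/100 = 19/20
P(+|D') = 5/100 = 1/20
P(+) = P(+|D)P(D) + P(+|D')P(D')
     = \frac{19}{20} × \frac{1}{2000} + \frac{1}{20} × \frac{1999}{2000}
     = \frac{1009}{20000}
P(D|+) = P(+|D)P(D)/P(+) = \frac{19}{2018}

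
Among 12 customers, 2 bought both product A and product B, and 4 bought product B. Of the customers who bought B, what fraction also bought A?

P(A ∩ B) = 2/12 = 1/6
P(B) = 4/12 = 1/3
P(A|B) = P(A ∩ B) / P(B) = (1/6) / (1/3) = 1/2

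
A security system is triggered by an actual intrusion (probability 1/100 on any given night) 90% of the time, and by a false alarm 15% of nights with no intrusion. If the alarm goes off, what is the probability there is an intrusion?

Let D = the rare event, + = positive/flagged.
P(D) = 1/100
P(+|D) = 90/100 = 9/10
P(+|D') = 15/100 = 3/20
P(+) = P(+|D)P(D) + P(+|D')P(D')
     = \frac{9}{10} × \frac{1}{100} + \frac{3}{20} × \frac{99}{100}
     = \frac{63}{400}
P(D|+) = P(+|D)P(D)/P(+) = \frac{2}{35}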